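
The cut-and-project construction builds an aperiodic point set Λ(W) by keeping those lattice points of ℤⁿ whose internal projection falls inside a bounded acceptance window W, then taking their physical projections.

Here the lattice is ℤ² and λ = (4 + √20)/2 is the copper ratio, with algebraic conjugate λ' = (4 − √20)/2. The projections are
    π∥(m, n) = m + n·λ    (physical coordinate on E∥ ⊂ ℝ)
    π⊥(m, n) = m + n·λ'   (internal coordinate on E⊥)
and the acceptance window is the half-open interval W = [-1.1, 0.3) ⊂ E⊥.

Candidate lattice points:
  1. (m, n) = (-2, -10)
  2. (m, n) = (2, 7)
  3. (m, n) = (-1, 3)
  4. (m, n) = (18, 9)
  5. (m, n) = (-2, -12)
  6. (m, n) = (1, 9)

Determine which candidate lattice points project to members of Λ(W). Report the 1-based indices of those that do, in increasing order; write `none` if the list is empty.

Compute λ' = (4−√20)/2 = -0.236068, so π⊥(m,n) = m -0.236068·n.
candidate 1: (m,n)=(-2,-10) → π∥ = -2-10·λ ≈ -44.360680, π⊥ = -2-10·λ' ≈ 0.360680 ∉ [-1.1, 0.3) ⇒ out
candidate 2: (m,n)=(2,7) → π∥ = 2+7·λ ≈ 31.652476, π⊥ = 2+7·λ' ≈ 0.347524 ∉ [-1.1, 0.3) ⇒ out
candidate 3: (m,n)=(-1,3) → π∥ = -1+3·λ ≈ 11.708204, π⊥ = -1+3·λ' ≈ -1.708204 ∉ [-1.1, 0.3) ⇒ out
candidate 4: (m,n)=(18,9) → π∥ = 18+9·λ ≈ 56.124612, π⊥ = 18+9·λ' ≈ 15.875388 ∉ [-1.1, 0.3) ⇒ out
candidate 5: (m,n)=(-2,-12) → π∥ = -2-12·λ ≈ -52.832816, π⊥ = -2-12·λ' ≈ 0.832816 ∉ [-1.1, 0.3) ⇒ out
candidate 6: (m,n)=(1,9) → π∥ = 1+9·λ ≈ 39.124612, π⊥ = 1+9·λ' ≈ -1.124612 ∉ [-1.1, 0.3) ⇒ out

none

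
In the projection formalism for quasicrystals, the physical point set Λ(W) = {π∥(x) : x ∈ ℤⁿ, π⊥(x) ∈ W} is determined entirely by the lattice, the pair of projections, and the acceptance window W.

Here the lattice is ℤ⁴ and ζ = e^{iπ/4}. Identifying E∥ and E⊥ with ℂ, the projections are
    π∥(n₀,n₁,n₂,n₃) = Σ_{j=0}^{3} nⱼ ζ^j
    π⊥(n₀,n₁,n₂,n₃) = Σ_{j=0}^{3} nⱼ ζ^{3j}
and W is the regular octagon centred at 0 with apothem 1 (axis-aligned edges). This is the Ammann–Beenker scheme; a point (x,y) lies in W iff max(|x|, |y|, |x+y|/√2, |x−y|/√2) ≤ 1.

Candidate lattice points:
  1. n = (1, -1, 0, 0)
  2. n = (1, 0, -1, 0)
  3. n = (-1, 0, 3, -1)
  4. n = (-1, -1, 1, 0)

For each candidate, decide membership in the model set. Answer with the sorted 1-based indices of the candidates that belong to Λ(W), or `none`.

π⊥(n) = n₀ + n₁ζ³ + n₂ζ⁶ + n₃ζ⁹ where ζ = e^{iπ/4}.
#1 (1, -1, 0, 0): internal (1.7071, -0.7071); octagon support 1.7071 vs apothem 1 → ∉ W
#2 (1, 0, -1, 0): internal (1.0000, 1.0000); octagon support 1.4142 vs apothem 1 → ∉ W
#3 (-1, 0, 3, -1): internal (-1.7071, -3.7071); octagon support 3.8284 vs apothem 1 → ∉ W
#4 (-1, -1, 1, 0): internal (-0.2929, -1.7071); octagon support 1.7071 vs apothem 1 → ∉ W

none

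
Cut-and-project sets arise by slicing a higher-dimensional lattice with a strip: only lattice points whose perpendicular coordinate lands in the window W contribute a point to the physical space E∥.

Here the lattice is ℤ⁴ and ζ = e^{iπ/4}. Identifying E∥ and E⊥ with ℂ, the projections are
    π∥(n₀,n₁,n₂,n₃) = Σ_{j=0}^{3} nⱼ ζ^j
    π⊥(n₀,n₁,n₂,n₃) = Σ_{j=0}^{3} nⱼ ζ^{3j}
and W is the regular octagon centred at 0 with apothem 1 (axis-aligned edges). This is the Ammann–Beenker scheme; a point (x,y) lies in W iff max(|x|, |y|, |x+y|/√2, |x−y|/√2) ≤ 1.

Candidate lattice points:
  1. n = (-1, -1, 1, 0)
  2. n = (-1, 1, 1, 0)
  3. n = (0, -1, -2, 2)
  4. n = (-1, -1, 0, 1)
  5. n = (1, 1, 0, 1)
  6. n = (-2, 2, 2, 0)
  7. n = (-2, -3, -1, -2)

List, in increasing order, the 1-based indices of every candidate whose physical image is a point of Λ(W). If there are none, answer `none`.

π⊥(n) = n₀ + n₁ζ³ + n₂ζ⁶ + n₃ζ⁹ where ζ = e^{iπ/4}.
candidate 1: n = (-1, -1, 1, 0) → π⊥ ≈ (-0.2929, -1.7071); max(|x|,|y|,|x±y|/√2) = 1.7071 > 1 ⇒ ∉ W
candidate 2: n = (-1, 1, 1, 0) → π⊥ ≈ (-1.7071, -0.2929); max(|x|,|y|,|x±y|/√2) = 1.7071 > 1 ⇒ ∉ W
candidate 3: n = (0, -1, -2, 2) → π⊥ ≈ (+2.1213, +2.7071); max(|x|,|y|,|x±y|/√2) = 3.4142 > 1 ⇒ ∉ W
candidate 4: n = (-1, -1, 0, 1) → π⊥ ≈ (+0.4142, +0.0000); max(|x|,|y|,|x±y|/√2) = 0.4142 ≤ 1 ⇒ ∈ W
candidate 5: n = (1, 1, 0, 1) → π⊥ ≈ (+1.0000, +1.4142); max(|x|,|y|,|x±y|/√2) = 1.7071 > 1 ⇒ ∉ W
candidate 6: n = (-2, 2, 2, 0) → π⊥ ≈ (-3.4142, -0.5858); max(|x|,|y|,|x±y|/√2) = 3.4142 > 1 ⇒ ∉ W
candidate 7: n = (-2, -3, -1, -2) → π⊥ ≈ (-1.2929, -2.5355); max(|x|,|y|,|x±y|/√2) = 2.7071 > 1 ⇒ ∉ W

4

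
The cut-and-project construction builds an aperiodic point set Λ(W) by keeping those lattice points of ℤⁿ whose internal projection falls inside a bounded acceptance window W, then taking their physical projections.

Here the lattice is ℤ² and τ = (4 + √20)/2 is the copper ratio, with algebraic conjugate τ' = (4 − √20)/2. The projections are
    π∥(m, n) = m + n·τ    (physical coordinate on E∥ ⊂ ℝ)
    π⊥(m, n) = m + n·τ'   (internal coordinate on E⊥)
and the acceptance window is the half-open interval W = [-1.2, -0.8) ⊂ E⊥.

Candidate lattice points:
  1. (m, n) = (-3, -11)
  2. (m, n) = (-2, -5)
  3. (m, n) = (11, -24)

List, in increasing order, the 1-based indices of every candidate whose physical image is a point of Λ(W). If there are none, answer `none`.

Compute τ' = (4−√20)/2 = -0.2361, so π⊥(m,n) = m -0.2361·n.
[1] lift (-3,-11): star map gives -0.4033; window check -1.2 ≤ -0.4033 < -0.8 is false → out
[2] lift (-2,-5): star map gives -0.8197; window check -1.2 ≤ -0.8197 < -0.8 is true → IN Λ
[3] lift (11,-24): star map gives 16.6656; window check -1.2 ≤ 16.6656 < -0.8 is false → out

2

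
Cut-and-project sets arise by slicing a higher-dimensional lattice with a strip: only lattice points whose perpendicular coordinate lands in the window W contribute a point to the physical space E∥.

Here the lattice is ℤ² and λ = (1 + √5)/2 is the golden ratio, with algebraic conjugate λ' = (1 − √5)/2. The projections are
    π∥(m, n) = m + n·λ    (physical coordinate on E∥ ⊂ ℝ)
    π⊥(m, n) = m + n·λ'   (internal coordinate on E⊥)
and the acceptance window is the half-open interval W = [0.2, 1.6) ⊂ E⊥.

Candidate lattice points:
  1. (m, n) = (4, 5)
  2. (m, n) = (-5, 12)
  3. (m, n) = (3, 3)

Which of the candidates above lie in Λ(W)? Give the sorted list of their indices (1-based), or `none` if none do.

Numerically λ ≈ 1.6180 and λ' = −1/λ ≈ -0.6180.
candidate 1: (m,n)=(4,5) → π∥ = 4+5·λ ≈ 12.0902, π⊥ = 4+5·λ' ≈ 0.9098 ∈ [0.2, 1.6) ⇒ IN Λ
candidate 2: (m,n)=(-5,12) → π∥ = -5+12·λ ≈ 14.4164, π⊥ = -5+12·λ' ≈ -12.4164 ∉ [0.2, 1.6) ⇒ out
candidate 3: (m,n)=(3,3) → π∥ = 3+3·λ ≈ 7.8541, π⊥ = 3+3·λ' ≈ 1.1459 ∈ [0.2, 1.6) ⇒ IN Λ

1, 3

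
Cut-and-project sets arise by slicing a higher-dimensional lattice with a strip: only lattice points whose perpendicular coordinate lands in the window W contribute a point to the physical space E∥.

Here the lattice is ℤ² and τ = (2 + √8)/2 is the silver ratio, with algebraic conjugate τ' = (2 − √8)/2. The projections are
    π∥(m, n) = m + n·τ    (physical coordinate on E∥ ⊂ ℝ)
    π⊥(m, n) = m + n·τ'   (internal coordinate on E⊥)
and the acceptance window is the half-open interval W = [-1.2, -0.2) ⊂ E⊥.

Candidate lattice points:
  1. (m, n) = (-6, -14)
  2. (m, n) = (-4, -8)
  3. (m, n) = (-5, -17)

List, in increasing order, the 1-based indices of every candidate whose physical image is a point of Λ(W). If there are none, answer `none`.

τ' = (2−√8)/2 ≈ -0.4142.
#1 (-6,-14): internal coord -6 + (-14)·τ' = -0.2010; -0.2010 ∈ [-1.2, -0.2) → IN Λ
#2 (-4,-8): internal coord -4 + (-8)·τ' = -0.6863; -0.6863 ∈ [-1.2, -0.2) → IN Λ
#3 (-5,-17): internal coord -5 + (-17)·τ' = +2.0416; +2.0416 ∉ [-1.2, -0.2) → out

1, 2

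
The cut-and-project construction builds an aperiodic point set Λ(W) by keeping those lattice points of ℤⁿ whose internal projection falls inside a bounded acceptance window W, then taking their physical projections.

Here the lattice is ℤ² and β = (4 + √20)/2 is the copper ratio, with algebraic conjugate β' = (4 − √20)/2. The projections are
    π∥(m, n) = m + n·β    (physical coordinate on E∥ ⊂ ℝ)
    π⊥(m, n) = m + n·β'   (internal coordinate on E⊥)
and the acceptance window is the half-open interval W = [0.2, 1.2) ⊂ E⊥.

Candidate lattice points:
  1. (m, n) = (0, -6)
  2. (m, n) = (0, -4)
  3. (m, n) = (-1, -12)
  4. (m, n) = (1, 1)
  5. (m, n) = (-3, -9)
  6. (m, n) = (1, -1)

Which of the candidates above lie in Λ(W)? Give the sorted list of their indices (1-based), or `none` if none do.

Compute β' = (4−√20)/2 = -0.236068, so π⊥(m,n) = m -0.236068·n.
candidate 1: (m,n)=(0,-6) → π∥ = 0-6·β ≈ -25.416408, π⊥ = 0-6·β' ≈ 1.416408 ∉ [0.2, 1.2) ⇒ out
candidate 2: (m,n)=(0,-4) → π∥ = 0-4·β ≈ -16.944272, π⊥ = 0-4·β' ≈ 0.944272 ∈ [0.2, 1.2) ⇒ IN Λ
candidate 3: (m,n)=(-1,-12) → π∥ = -1-12·β ≈ -51.832816, π⊥ = -1-12·β' ≈ 1.832816 ∉ [0.2, 1.2) ⇒ out
candidate 4: (m,n)=(1,1) → π∥ = 1+1·β ≈ 5.236068, π⊥ = 1+1·β' ≈ 0.763932 ∈ [0.2, 1.2) ⇒ IN Λ
candidate 5: (m,n)=(-3,-9) → π∥ = -3-9·β ≈ -41.124612, π⊥ = -3-9·β' ≈ -0.875388 ∉ [0.2, 1.2) ⇒ out
candidate 6: (m,n)=(1,-1) → π∥ = 1-1·β ≈ -3.236068, π⊥ = 1-1·β' ≈ 1.236068 ∉ [0.2, 1.2) ⇒ out

2, 4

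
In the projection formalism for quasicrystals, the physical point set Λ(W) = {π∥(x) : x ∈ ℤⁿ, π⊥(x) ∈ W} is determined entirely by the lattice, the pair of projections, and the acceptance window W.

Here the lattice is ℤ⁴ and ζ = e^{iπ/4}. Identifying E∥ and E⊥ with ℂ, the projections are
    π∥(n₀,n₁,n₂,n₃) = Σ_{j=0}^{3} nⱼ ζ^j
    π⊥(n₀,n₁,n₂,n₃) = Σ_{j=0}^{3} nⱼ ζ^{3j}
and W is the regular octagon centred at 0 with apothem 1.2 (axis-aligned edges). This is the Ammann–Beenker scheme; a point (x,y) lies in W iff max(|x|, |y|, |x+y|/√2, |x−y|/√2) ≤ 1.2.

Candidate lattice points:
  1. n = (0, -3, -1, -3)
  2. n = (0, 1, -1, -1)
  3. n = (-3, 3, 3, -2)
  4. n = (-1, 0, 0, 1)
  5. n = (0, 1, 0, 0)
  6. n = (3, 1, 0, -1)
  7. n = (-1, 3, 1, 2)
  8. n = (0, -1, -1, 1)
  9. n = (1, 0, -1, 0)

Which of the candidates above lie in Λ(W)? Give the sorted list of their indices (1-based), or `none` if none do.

π⊥(n) = n₀ + n₁ζ³ + n₂ζ⁶ + n₃ζ⁹ where ζ = e^{iπ/4}.
candidate 1: n = (0, -3, -1, -3) → π⊥ ≈ (+0.000000, -3.242641); max(|x|,|y|,|x±y|/√2) = 3.242641 > 1.2 ⇒ ∉ W
candidate 2: n = (0, 1, -1, -1) → π⊥ ≈ (-1.414214, +1.000000); max(|x|,|y|,|x±y|/√2) = 1.707107 > 1.2 ⇒ ∉ W
candidate 3: n = (-3, 3, 3, -2) → π⊥ ≈ (-6.535534, -2.292893); max(|x|,|y|,|x±y|/√2) = 6.535534 > 1.2 ⇒ ∉ W
candidate 4: n = (-1, 0, 0, 1) → π⊥ ≈ (-0.292893, +0.707107); max(|x|,|y|,|x±y|/√2) = 0.707107 ≤ 1.2 ⇒ ∈ W
candidate 5: n = (0, 1, 0, 0) → π⊥ ≈ (-0.707107, +0.707107); max(|x|,|y|,|x±y|/√2) = 1.000000 ≤ 1.2 ⇒ ∈ W
candidate 6: n = (3, 1, 0, -1) → π⊥ ≈ (+1.585786, +0.000000); max(|x|,|y|,|x±y|/√2) = 1.585786 > 1.2 ⇒ ∉ W
candidate 7: n = (-1, 3, 1, 2) → π⊥ ≈ (-1.707107, +2.535534); max(|x|,|y|,|x±y|/√2) = 3.000000 > 1.2 ⇒ ∉ W
candidate 8: n = (0, -1, -1, 1) → π⊥ ≈ (+1.414214, +1.000000); max(|x|,|y|,|x±y|/√2) = 1.707107 > 1.2 ⇒ ∉ W
candidate 9: n = (1, 0, -1, 0) → π⊥ ≈ (+1.000000, +1.000000); max(|x|,|y|,|x±y|/√2) = 1.414214 > 1.2 ⇒ ∉ W

4, 5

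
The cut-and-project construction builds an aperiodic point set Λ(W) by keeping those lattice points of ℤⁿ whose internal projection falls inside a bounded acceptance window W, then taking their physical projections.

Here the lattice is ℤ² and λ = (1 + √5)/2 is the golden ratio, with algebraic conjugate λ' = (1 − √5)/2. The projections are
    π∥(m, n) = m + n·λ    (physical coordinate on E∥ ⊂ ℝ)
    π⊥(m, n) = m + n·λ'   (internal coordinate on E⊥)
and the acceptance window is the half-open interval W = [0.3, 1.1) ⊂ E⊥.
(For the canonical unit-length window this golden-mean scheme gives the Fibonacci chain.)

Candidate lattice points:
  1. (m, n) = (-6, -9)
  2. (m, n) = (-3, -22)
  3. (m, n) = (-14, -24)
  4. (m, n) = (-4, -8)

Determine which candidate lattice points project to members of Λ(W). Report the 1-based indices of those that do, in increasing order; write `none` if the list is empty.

Compute λ' = (1−√5)/2 = -0.61803, so π⊥(m,n) = m -0.61803·n.
[1] lift (-6,-9): star map gives -0.43769; window check 0.3 ≤ -0.43769 < 1.1 is false → out
[2] lift (-3,-22): star map gives 10.59675; window check 0.3 ≤ 10.59675 < 1.1 is false → out
[3] lift (-14,-24): star map gives 0.83282; window check 0.3 ≤ 0.83282 < 1.1 is true → IN Λ
[4] lift (-4,-8): star map gives 0.94427; window check 0.3 ≤ 0.94427 < 1.1 is true → IN Λ

3, 4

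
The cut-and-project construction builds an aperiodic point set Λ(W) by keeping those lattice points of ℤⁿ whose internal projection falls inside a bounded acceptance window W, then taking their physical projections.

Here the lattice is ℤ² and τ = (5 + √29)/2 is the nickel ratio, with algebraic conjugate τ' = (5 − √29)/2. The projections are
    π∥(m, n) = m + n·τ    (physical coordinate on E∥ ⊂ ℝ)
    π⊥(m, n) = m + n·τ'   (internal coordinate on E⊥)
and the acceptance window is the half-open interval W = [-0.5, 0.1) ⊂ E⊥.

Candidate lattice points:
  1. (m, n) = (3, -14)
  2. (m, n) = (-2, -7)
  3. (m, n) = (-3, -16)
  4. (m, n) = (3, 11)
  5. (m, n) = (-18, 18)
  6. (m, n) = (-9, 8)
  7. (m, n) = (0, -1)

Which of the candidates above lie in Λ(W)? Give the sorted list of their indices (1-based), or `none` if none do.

3

τ' = (5−√29)/2 ≈ -0.1926.
#1 (3,-14): internal coord 3 + (-14)·τ' = +5.6962; +5.6962 ∉ [-0.5, 0.1) → out
#2 (-2,-7): internal coord -2 + (-7)·τ' = -0.6519; -0.6519 ∉ [-0.5, 0.1) → out
#3 (-3,-16): internal coord -3 + (-16)·τ' = +0.0813; +0.0813 ∈ [-0.5, 0.1) → IN Λ
#4 (3,11): internal coord 3 + (11)·τ' = +0.8816; +0.8816 ∉ [-0.5, 0.1) → out
#5 (-18,18): internal coord -18 + (18)·τ' = -21.4665; -21.4665 ∉ [-0.5, 0.1) → out
#6 (-9,8): internal coord -9 + (8)·τ' = -10.5407; -10.5407 ∉ [-0.5, 0.1) → out
#7 (0,-1): internal coord 0 + (-1)·τ' = +0.1926; +0.1926 ∉ [-0.5, 0.1) → out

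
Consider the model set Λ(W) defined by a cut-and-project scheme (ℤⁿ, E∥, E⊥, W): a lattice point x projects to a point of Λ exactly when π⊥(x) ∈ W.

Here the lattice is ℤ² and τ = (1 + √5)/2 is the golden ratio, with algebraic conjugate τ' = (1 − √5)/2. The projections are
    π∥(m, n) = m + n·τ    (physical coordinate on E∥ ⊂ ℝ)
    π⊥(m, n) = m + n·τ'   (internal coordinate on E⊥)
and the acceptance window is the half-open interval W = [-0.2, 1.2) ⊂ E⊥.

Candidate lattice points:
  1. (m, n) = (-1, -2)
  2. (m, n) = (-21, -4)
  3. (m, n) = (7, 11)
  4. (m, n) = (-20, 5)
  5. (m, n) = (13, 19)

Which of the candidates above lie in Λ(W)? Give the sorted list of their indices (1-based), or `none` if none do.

1, 3

Numerically τ ≈ 1.618034 and τ' = −1/τ ≈ -0.618034.
#1 (-1,-2): internal coord -1 + (-2)·τ' = +0.236068; +0.236068 ∈ [-0.2, 1.2) → IN Λ
#2 (-21,-4): internal coord -21 + (-4)·τ' = -18.527864; -18.527864 ∉ [-0.2, 1.2) → out
#3 (7,11): internal coord 7 + (11)·τ' = +0.201626; +0.201626 ∈ [-0.2, 1.2) → IN Λ
#4 (-20,5): internal coord -20 + (5)·τ' = -23.090170; -23.090170 ∉ [-0.2, 1.2) → out
#5 (13,19): internal coord 13 + (19)·τ' = +1.257354; +1.257354 ∉ [-0.2, 1.2) → out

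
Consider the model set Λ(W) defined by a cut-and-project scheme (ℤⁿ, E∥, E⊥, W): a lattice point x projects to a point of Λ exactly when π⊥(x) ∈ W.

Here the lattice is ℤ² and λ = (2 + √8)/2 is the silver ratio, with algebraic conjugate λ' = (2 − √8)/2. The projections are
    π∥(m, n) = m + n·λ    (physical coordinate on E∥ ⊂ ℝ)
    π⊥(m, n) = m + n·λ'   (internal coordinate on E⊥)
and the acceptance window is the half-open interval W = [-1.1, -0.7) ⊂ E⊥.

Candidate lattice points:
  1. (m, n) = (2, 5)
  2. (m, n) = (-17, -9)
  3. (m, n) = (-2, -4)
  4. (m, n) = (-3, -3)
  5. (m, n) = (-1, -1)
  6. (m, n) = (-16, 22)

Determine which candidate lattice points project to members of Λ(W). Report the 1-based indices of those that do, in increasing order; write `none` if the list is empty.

none

Compute λ' = (2−√8)/2 = -0.41421, so π⊥(m,n) = m -0.41421·n.
[1] lift (2,5): star map gives -0.07107; window check -1.1 ≤ -0.07107 < -0.7 is false → out
[2] lift (-17,-9): star map gives -13.27208; window check -1.1 ≤ -13.27208 < -0.7 is false → out
[3] lift (-2,-4): star map gives -0.34315; window check -1.1 ≤ -0.34315 < -0.7 is false → out
[4] lift (-3,-3): star map gives -1.75736; window check -1.1 ≤ -1.75736 < -0.7 is false → out
[5] lift (-1,-1): star map gives -0.58579; window check -1.1 ≤ -0.58579 < -0.7 is false → out
[6] lift (-16,22): star map gives -25.11270; window check -1.1 ≤ -25.11270 < -0.7 is false → out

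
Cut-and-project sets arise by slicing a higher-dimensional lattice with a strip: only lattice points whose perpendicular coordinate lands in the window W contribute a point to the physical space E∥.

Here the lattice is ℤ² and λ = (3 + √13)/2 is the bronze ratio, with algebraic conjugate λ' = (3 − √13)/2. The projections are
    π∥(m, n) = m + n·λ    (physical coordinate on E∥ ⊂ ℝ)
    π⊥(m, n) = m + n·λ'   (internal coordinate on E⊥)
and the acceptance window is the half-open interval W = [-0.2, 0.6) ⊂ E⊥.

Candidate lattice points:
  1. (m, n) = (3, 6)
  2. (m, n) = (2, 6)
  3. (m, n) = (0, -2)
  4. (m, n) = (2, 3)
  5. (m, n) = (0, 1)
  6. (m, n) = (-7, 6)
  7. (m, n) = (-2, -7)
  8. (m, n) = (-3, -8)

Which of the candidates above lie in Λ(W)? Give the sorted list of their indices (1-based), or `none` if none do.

2, 7

Numerically λ ≈ 3.30278 and λ' = −1/λ ≈ -0.30278.
[1] lift (3,6): star map gives 1.18335; window check -0.2 ≤ 1.18335 < 0.6 is false → out
[2] lift (2,6): star map gives 0.18335; window check -0.2 ≤ 0.18335 < 0.6 is true → IN Λ
[3] lift (0,-2): star map gives 0.60555; window check -0.2 ≤ 0.60555 < 0.6 is false → out
[4] lift (2,3): star map gives 1.09167; window check -0.2 ≤ 1.09167 < 0.6 is false → out
[5] lift (0,1): star map gives -0.30278; window check -0.2 ≤ -0.30278 < 0.6 is false → out
[6] lift (-7,6): star map gives -8.81665; window check -0.2 ≤ -8.81665 < 0.6 is false → out
[7] lift (-2,-7): star map gives 0.11943; window check -0.2 ≤ 0.11943 < 0.6 is true → IN Λ
[8] lift (-3,-8): star map gives -0.57779; window check -0.2 ≤ -0.57779 < 0.6 is false → out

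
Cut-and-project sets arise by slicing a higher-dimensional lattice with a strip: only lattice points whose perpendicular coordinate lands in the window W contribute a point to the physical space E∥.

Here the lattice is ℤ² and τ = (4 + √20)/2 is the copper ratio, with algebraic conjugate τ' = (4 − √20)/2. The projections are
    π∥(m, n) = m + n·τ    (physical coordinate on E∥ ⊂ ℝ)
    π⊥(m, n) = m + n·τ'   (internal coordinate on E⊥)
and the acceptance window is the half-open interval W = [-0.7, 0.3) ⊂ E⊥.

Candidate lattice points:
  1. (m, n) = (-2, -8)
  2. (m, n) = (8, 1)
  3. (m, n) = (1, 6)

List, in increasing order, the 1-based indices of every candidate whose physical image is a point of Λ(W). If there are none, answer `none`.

1, 3

τ' = (4−√20)/2 ≈ -0.236068.
#1 (-2,-8): internal coord -2 + (-8)·τ' = -0.111456; -0.111456 ∈ [-0.7, 0.3) → IN Λ
#2 (8,1): internal coord 8 + (1)·τ' = +7.763932; +7.763932 ∉ [-0.7, 0.3) → out
#3 (1,6): internal coord 1 + (6)·τ' = -0.416408; -0.416408 ∈ [-0.7, 0.3) → IN Λ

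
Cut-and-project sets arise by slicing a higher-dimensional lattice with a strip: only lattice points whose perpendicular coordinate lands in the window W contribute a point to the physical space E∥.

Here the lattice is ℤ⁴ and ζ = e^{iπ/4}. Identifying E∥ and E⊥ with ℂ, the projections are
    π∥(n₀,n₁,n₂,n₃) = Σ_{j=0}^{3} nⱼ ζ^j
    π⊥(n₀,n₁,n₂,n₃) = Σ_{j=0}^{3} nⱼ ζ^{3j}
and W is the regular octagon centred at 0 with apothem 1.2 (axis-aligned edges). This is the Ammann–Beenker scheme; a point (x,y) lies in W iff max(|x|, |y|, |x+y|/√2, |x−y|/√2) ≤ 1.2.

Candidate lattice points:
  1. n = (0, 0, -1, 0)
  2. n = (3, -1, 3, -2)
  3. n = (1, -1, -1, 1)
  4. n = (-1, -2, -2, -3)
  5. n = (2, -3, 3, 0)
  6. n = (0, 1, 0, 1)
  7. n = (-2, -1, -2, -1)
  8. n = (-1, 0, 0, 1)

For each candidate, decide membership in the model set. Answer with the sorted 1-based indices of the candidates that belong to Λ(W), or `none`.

Internal map: ζ^{3j} for j=0..3 gives (1,0), (−√2/2,√2/2), (0,−1), (√2/2,√2/2).
#1 (0, 0, -1, 0): internal (0.0000, 1.0000); octagon support 1.0000 vs apothem 1.2 → ∈ W
#2 (3, -1, 3, -2): internal (2.2929, -5.1213); octagon support 5.2426 vs apothem 1.2 → ∉ W
#3 (1, -1, -1, 1): internal (2.4142, 1.0000); octagon support 2.4142 vs apothem 1.2 → ∉ W
#4 (-1, -2, -2, -3): internal (-1.7071, -1.5355); octagon support 2.2929 vs apothem 1.2 → ∉ W
#5 (2, -3, 3, 0): internal (4.1213, -5.1213); octagon support 6.5355 vs apothem 1.2 → ∉ W
#6 (0, 1, 0, 1): internal (0.0000, 1.4142); octagon support 1.4142 vs apothem 1.2 → ∉ W
#7 (-2, -1, -2, -1): internal (-2.0000, 0.5858); octagon support 2.0000 vs apothem 1.2 → ∉ W
#8 (-1, 0, 0, 1): internal (-0.2929, 0.7071); octagon support 0.7071 vs apothem 1.2 → ∈ W

1, 8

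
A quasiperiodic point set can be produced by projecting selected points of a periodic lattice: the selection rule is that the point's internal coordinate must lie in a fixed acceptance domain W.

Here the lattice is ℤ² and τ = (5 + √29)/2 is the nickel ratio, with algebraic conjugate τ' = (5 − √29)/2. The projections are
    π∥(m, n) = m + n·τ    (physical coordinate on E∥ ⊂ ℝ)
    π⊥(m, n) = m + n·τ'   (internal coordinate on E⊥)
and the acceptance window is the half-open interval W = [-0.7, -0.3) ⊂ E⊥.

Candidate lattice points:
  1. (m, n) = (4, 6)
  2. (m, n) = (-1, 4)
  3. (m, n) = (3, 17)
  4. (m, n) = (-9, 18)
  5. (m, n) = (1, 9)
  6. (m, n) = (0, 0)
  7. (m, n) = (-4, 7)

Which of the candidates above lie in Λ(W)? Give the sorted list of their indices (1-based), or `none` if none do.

none

Numerically τ ≈ 5.19258 and τ' = −1/τ ≈ -0.19258.
[1] lift (4,6): star map gives 2.84451; window check -0.7 ≤ 2.84451 < -0.3 is false → out
[2] lift (-1,4): star map gives -1.77033; window check -0.7 ≤ -1.77033 < -0.3 is false → out
[3] lift (3,17): star map gives -0.27390; window check -0.7 ≤ -0.27390 < -0.3 is false → out
[4] lift (-9,18): star map gives -12.46648; window check -0.7 ≤ -12.46648 < -0.3 is false → out
[5] lift (1,9): star map gives -0.73324; window check -0.7 ≤ -0.73324 < -0.3 is false → out
[6] lift (0,0): star map gives 0.00000; window check -0.7 ≤ 0.00000 < -0.3 is false → out
[7] lift (-4,7): star map gives -5.34808; window check -0.7 ≤ -5.34808 < -0.3 is false → out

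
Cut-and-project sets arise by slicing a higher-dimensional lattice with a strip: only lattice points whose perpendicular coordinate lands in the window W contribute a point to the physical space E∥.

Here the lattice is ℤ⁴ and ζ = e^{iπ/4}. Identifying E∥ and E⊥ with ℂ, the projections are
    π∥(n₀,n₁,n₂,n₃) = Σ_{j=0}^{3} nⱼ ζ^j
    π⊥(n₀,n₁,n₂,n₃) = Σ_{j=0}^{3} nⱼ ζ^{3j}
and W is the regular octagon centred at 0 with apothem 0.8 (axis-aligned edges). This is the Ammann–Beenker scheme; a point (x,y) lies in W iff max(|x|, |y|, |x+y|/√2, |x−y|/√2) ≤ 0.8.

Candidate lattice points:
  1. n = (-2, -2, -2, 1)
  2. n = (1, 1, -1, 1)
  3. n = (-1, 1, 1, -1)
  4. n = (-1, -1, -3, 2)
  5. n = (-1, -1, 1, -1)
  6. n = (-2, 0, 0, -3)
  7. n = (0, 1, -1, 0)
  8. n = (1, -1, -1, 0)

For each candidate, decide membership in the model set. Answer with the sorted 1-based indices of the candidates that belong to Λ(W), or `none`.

With ζ = e^{iπ/4} the internal vectors are ζ^0,ζ^3,ζ^6,ζ^9.
candidate 1: n = (-2, -2, -2, 1) → π⊥ ≈ (+0.12132, +1.29289); max(|x|,|y|,|x±y|/√2) = 1.29289 > 0.8 ⇒ ∉ W
candidate 2: n = (1, 1, -1, 1) → π⊥ ≈ (+1.00000, +2.41421); max(|x|,|y|,|x±y|/√2) = 2.41421 > 0.8 ⇒ ∉ W
candidate 3: n = (-1, 1, 1, -1) → π⊥ ≈ (-2.41421, -1.00000); max(|x|,|y|,|x±y|/√2) = 2.41421 > 0.8 ⇒ ∉ W
candidate 4: n = (-1, -1, -3, 2) → π⊥ ≈ (+1.12132, +3.70711); max(|x|,|y|,|x±y|/√2) = 3.70711 > 0.8 ⇒ ∉ W
candidate 5: n = (-1, -1, 1, -1) → π⊥ ≈ (-1.00000, -2.41421); max(|x|,|y|,|x±y|/√2) = 2.41421 > 0.8 ⇒ ∉ W
candidate 6: n = (-2, 0, 0, -3) → π⊥ ≈ (-4.12132, -2.12132); max(|x|,|y|,|x±y|/√2) = 4.41421 > 0.8 ⇒ ∉ W
candidate 7: n = (0, 1, -1, 0) → π⊥ ≈ (-0.70711, +1.70711); max(|x|,|y|,|x±y|/√2) = 1.70711 > 0.8 ⇒ ∉ W
candidate 8: n = (1, -1, -1, 0) → π⊥ ≈ (+1.70711, +0.29289); max(|x|,|y|,|x±y|/√2) = 1.70711 > 0.8 ⇒ ∉ W

none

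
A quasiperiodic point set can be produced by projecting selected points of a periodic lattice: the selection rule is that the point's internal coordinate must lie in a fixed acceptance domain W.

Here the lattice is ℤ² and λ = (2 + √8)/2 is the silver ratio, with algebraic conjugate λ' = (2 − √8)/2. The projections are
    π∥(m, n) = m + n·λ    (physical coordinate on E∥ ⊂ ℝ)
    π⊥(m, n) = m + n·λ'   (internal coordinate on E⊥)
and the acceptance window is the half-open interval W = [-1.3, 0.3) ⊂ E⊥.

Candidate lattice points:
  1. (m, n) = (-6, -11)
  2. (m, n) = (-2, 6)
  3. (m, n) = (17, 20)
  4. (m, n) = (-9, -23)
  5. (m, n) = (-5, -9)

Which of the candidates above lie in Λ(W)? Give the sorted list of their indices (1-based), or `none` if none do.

Compute λ' = (2−√8)/2 = -0.414214, so π⊥(m,n) = m -0.414214·n.
candidate 1: (m,n)=(-6,-11) → π∥ = -6-11·λ ≈ -32.556349, π⊥ = -6-11·λ' ≈ -1.443651 ∉ [-1.3, 0.3) ⇒ out
candidate 2: (m,n)=(-2,6) → π∥ = -2+6·λ ≈ 12.485281, π⊥ = -2+6·λ' ≈ -4.485281 ∉ [-1.3, 0.3) ⇒ out
candidate 3: (m,n)=(17,20) → π∥ = 17+20·λ ≈ 65.284271, π⊥ = 17+20·λ' ≈ 8.715729 ∉ [-1.3, 0.3) ⇒ out
candidate 4: (m,n)=(-9,-23) → π∥ = -9-23·λ ≈ -64.526912, π⊥ = -9-23·λ' ≈ 0.526912 ∉ [-1.3, 0.3) ⇒ out
candidate 5: (m,n)=(-5,-9) → π∥ = -5-9·λ ≈ -26.727922, π⊥ = -5-9·λ' ≈ -1.272078 ∈ [-1.3, 0.3) ⇒ IN Λ

5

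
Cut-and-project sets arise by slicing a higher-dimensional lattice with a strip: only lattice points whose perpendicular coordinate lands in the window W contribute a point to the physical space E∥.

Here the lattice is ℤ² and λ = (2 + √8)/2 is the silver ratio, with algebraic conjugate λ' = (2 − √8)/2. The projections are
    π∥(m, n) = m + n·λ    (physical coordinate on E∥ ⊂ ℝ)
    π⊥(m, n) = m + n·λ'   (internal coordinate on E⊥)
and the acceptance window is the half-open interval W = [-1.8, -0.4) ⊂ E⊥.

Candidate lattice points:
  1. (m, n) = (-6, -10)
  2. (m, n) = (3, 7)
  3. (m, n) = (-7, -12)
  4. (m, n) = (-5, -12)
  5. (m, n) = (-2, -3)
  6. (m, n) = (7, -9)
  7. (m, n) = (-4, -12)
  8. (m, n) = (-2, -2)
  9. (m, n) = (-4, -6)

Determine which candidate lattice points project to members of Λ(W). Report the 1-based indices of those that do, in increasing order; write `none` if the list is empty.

Compute λ' = (2−√8)/2 = -0.41421, so π⊥(m,n) = m -0.41421·n.
#1 (-6,-10): internal coord -6 + (-10)·λ' = -1.85786; -1.85786 ∉ [-1.8, -0.4) → out
#2 (3,7): internal coord 3 + (7)·λ' = +0.10051; +0.10051 ∉ [-1.8, -0.4) → out
#3 (-7,-12): internal coord -7 + (-12)·λ' = -2.02944; -2.02944 ∉ [-1.8, -0.4) → out
#4 (-5,-12): internal coord -5 + (-12)·λ' = -0.02944; -0.02944 ∉ [-1.8, -0.4) → out
#5 (-2,-3): internal coord -2 + (-3)·λ' = -0.75736; -0.75736 ∈ [-1.8, -0.4) → IN Λ
#6 (7,-9): internal coord 7 + (-9)·λ' = +10.72792; +10.72792 ∉ [-1.8, -0.4) → out
#7 (-4,-12): internal coord -4 + (-12)·λ' = +0.97056; +0.97056 ∉ [-1.8, -0.4) → out
#8 (-2,-2): internal coord -2 + (-2)·λ' = -1.17157; -1.17157 ∈ [-1.8, -0.4) → IN Λ
#9 (-4,-6): internal coord -4 + (-6)·λ' = -1.51472; -1.51472 ∈ [-1.8, -0.4) → IN Λ

5, 8, 9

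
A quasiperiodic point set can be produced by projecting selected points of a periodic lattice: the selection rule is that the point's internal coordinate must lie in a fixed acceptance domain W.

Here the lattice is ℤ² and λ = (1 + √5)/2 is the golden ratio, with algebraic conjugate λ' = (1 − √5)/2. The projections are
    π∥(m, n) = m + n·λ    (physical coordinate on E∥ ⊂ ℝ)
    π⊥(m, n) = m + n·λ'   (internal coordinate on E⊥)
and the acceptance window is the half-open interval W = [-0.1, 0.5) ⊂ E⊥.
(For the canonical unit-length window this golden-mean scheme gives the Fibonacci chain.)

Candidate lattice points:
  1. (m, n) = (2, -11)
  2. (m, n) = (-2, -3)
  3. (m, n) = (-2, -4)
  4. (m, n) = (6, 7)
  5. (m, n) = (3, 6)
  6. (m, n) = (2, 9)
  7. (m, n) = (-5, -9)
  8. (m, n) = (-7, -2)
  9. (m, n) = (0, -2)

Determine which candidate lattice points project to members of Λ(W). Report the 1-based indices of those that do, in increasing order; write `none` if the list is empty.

Compute λ' = (1−√5)/2 = -0.6180, so π⊥(m,n) = m -0.6180·n.
#1 (2,-11): internal coord 2 + (-11)·λ' = +8.7984; +8.7984 ∉ [-0.1, 0.5) → out
#2 (-2,-3): internal coord -2 + (-3)·λ' = -0.1459; -0.1459 ∉ [-0.1, 0.5) → out
#3 (-2,-4): internal coord -2 + (-4)·λ' = +0.4721; +0.4721 ∈ [-0.1, 0.5) → IN Λ
#4 (6,7): internal coord 6 + (7)·λ' = +1.6738; +1.6738 ∉ [-0.1, 0.5) → out
#5 (3,6): internal coord 3 + (6)·λ' = -0.7082; -0.7082 ∉ [-0.1, 0.5) → out
#6 (2,9): internal coord 2 + (9)·λ' = -3.5623; -3.5623 ∉ [-0.1, 0.5) → out
#7 (-5,-9): internal coord -5 + (-9)·λ' = +0.5623; +0.5623 ∉ [-0.1, 0.5) → out
#8 (-7,-2): internal coord -7 + (-2)·λ' = -5.7639; -5.7639 ∉ [-0.1, 0.5) → out
#9 (0,-2): internal coord 0 + (-2)·λ' = +1.2361; +1.2361 ∉ [-0.1, 0.5) → out

3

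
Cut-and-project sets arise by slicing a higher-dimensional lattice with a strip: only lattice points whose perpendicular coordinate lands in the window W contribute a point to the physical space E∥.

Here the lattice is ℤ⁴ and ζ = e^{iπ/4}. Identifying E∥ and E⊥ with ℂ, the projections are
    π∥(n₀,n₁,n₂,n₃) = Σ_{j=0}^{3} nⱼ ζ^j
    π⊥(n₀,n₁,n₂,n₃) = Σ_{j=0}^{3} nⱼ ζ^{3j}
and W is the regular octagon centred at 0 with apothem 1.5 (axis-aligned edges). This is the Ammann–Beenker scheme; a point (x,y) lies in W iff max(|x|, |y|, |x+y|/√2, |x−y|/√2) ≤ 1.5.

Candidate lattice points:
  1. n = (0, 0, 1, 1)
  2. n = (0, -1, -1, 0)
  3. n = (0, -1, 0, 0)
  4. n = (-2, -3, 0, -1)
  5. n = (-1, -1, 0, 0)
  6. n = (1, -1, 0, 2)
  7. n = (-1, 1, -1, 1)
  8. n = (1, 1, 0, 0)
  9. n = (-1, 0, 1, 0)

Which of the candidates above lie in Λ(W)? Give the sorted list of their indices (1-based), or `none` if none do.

1, 2, 3, 5, 8, 9

With ζ = e^{iπ/4} the internal vectors are ζ^0,ζ^3,ζ^6,ζ^9.
candidate 1: n = (0, 0, 1, 1) → π⊥ ≈ (+0.707107, -0.292893); max(|x|,|y|,|x±y|/√2) = 0.707107 ≤ 1.5 ⇒ ∈ W
candidate 2: n = (0, -1, -1, 0) → π⊥ ≈ (+0.707107, +0.292893); max(|x|,|y|,|x±y|/√2) = 0.707107 ≤ 1.5 ⇒ ∈ W
candidate 3: n = (0, -1, 0, 0) → π⊥ ≈ (+0.707107, -0.707107); max(|x|,|y|,|x±y|/√2) = 1.000000 ≤ 1.5 ⇒ ∈ W
candidate 4: n = (-2, -3, 0, -1) → π⊥ ≈ (-0.585786, -2.828427); max(|x|,|y|,|x±y|/√2) = 2.828427 > 1.5 ⇒ ∉ W
candidate 5: n = (-1, -1, 0, 0) → π⊥ ≈ (-0.292893, -0.707107); max(|x|,|y|,|x±y|/√2) = 0.707107 ≤ 1.5 ⇒ ∈ W
candidate 6: n = (1, -1, 0, 2) → π⊥ ≈ (+3.121320, +0.707107); max(|x|,|y|,|x±y|/√2) = 3.121320 > 1.5 ⇒ ∉ W
candidate 7: n = (-1, 1, -1, 1) → π⊥ ≈ (-1.000000, +2.414214); max(|x|,|y|,|x±y|/√2) = 2.414214 > 1.5 ⇒ ∉ W
candidate 8: n = (1, 1, 0, 0) → π⊥ ≈ (+0.292893, +0.707107); max(|x|,|y|,|x±y|/√2) = 0.707107 ≤ 1.5 ⇒ ∈ W
candidate 9: n = (-1, 0, 1, 0) → π⊥ ≈ (-1.000000, -1.000000); max(|x|,|y|,|x±y|/√2) = 1.414214 ≤ 1.5 ⇒ ∈ W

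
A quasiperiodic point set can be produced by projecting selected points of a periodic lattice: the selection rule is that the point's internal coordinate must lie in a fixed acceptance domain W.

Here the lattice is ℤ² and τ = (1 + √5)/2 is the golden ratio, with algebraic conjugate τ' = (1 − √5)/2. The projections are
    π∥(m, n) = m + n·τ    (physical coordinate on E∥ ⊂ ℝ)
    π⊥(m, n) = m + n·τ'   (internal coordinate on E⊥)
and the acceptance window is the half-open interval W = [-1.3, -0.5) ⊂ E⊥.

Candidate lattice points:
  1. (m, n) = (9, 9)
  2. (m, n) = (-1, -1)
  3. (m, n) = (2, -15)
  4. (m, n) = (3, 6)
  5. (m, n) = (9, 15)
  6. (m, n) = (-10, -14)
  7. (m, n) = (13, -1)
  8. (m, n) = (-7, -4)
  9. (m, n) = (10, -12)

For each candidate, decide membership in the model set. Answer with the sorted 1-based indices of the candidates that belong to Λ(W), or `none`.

4

τ' = (1−√5)/2 ≈ -0.61803.
[1] lift (9,9): star map gives 3.43769; window check -1.3 ≤ 3.43769 < -0.5 is false → out
[2] lift (-1,-1): star map gives -0.38197; window check -1.3 ≤ -0.38197 < -0.5 is false → out
[3] lift (2,-15): star map gives 11.27051; window check -1.3 ≤ 11.27051 < -0.5 is false → out
[4] lift (3,6): star map gives -0.70820; window check -1.3 ≤ -0.70820 < -0.5 is true → IN Λ
[5] lift (9,15): star map gives -0.27051; window check -1.3 ≤ -0.27051 < -0.5 is false → out
[6] lift (-10,-14): star map gives -1.34752; window check -1.3 ≤ -1.34752 < -0.5 is false → out
[7] lift (13,-1): star map gives 13.61803; window check -1.3 ≤ 13.61803 < -0.5 is false → out
[8] lift (-7,-4): star map gives -4.52786; window check -1.3 ≤ -4.52786 < -0.5 is false → out
[9] lift (10,-12): star map gives 17.41641; window check -1.3 ≤ 17.41641 < -0.5 is false → out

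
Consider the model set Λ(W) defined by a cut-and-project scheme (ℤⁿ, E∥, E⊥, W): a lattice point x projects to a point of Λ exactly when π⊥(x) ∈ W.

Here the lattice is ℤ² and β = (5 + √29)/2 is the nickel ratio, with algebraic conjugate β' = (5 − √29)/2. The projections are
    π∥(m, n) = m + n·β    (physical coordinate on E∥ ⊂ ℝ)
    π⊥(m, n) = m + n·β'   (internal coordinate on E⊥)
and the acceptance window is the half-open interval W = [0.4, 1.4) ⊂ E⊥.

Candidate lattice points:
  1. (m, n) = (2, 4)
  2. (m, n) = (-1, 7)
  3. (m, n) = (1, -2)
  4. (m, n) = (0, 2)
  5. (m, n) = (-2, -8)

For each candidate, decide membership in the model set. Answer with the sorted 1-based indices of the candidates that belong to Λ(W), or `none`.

1, 3

β' = (5−√29)/2 ≈ -0.192582.
#1 (2,4): internal coord 2 + (4)·β' = +1.229670; +1.229670 ∈ [0.4, 1.4) → IN Λ
#2 (-1,7): internal coord -1 + (7)·β' = -2.348077; -2.348077 ∉ [0.4, 1.4) → out
#3 (1,-2): internal coord 1 + (-2)·β' = +1.385165; +1.385165 ∈ [0.4, 1.4) → IN Λ
#4 (0,2): internal coord 0 + (2)·β' = -0.385165; -0.385165 ∉ [0.4, 1.4) → out
#5 (-2,-8): internal coord -2 + (-8)·β' = -0.459341; -0.459341 ∉ [0.4, 1.4) → out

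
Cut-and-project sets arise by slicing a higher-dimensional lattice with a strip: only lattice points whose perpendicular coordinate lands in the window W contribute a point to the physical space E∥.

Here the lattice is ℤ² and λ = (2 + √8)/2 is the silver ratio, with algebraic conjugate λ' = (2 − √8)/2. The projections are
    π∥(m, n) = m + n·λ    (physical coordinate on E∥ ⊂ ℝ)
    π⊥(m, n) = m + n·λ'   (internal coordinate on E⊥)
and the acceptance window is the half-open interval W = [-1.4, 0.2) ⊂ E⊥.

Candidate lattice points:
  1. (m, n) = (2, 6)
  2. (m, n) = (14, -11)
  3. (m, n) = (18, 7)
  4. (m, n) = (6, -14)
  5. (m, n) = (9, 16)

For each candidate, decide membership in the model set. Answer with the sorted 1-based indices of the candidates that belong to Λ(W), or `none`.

Compute λ' = (2−√8)/2 = -0.4142, so π⊥(m,n) = m -0.4142·n.
candidate 1: (m,n)=(2,6) → π∥ = 2+6·λ ≈ 16.4853, π⊥ = 2+6·λ' ≈ -0.4853 ∈ [-1.4, 0.2) ⇒ IN Λ
candidate 2: (m,n)=(14,-11) → π∥ = 14-11·λ ≈ -12.5563, π⊥ = 14-11·λ' ≈ 18.5563 ∉ [-1.4, 0.2) ⇒ out
candidate 3: (m,n)=(18,7) → π∥ = 18+7·λ ≈ 34.8995, π⊥ = 18+7·λ' ≈ 15.1005 ∉ [-1.4, 0.2) ⇒ out
candidate 4: (m,n)=(6,-14) → π∥ = 6-14·λ ≈ -27.7990, π⊥ = 6-14·λ' ≈ 11.7990 ∉ [-1.4, 0.2) ⇒ out
candidate 5: (m,n)=(9,16) → π∥ = 9+16·λ ≈ 47.6274, π⊥ = 9+16·λ' ≈ 2.3726 ∉ [-1.4, 0.2) ⇒ out

1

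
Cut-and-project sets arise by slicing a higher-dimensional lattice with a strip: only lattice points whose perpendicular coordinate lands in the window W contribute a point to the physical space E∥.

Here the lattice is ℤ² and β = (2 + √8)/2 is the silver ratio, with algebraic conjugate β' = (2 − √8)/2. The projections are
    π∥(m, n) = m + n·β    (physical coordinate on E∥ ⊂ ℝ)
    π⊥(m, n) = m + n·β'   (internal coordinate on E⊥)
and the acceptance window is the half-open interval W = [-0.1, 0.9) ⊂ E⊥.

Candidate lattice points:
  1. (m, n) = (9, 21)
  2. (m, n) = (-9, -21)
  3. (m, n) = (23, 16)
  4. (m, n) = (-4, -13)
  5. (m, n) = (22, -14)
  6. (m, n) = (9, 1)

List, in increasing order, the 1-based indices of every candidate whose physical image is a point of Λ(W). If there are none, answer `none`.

Compute β' = (2−√8)/2 = -0.41421, so π⊥(m,n) = m -0.41421·n.
[1] lift (9,21): star map gives 0.30152; window check -0.1 ≤ 0.30152 < 0.9 is true → IN Λ
[2] lift (-9,-21): star map gives -0.30152; window check -0.1 ≤ -0.30152 < 0.9 is false → out
[3] lift (23,16): star map gives 16.37258; window check -0.1 ≤ 16.37258 < 0.9 is false → out
[4] lift (-4,-13): star map gives 1.38478; window check -0.1 ≤ 1.38478 < 0.9 is false → out
[5] lift (22,-14): star map gives 27.79899; window check -0.1 ≤ 27.79899 < 0.9 is false → out
[6] lift (9,1): star map gives 8.58579; window check -0.1 ≤ 8.58579 < 0.9 is false → out

1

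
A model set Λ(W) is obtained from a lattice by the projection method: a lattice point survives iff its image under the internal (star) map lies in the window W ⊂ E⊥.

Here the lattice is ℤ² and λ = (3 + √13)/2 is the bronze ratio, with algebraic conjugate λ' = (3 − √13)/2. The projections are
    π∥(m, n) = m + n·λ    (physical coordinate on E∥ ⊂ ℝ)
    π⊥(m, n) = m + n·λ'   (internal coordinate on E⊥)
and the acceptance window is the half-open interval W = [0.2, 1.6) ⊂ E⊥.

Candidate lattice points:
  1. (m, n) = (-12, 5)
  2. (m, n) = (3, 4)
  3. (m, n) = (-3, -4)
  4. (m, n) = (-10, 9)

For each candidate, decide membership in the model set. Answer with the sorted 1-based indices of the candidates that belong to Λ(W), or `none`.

none

Compute λ' = (3−√13)/2 = -0.30278, so π⊥(m,n) = m -0.30278·n.
[1] lift (-12,5): star map gives -13.51388; window check 0.2 ≤ -13.51388 < 1.6 is false → out
[2] lift (3,4): star map gives 1.78890; window check 0.2 ≤ 1.78890 < 1.6 is false → out
[3] lift (-3,-4): star map gives -1.78890; window check 0.2 ≤ -1.78890 < 1.6 is false → out
[4] lift (-10,9): star map gives -12.72498; window check 0.2 ≤ -12.72498 < 1.6 is false → out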